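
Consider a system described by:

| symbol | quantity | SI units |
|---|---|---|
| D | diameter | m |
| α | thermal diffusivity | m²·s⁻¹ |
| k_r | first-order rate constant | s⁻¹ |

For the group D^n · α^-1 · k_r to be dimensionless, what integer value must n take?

2

Balance the L exponent: (1)·n from D, plus −(2) + (0) = -2 from the rest, must sum to zero.
n − 2 = 0, so n = 2.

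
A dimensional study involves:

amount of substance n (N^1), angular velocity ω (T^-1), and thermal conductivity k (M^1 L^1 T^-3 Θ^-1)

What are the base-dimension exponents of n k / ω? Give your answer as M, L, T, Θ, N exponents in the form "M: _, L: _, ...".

Collect each base-dimension exponent across the product:
  M: (0) − (0) + (1) = 1
  L: (0) − (0) + (1) = 1
  T: (0) − (-1) + (-3) = -2
  Θ: (0) − (0) + (-1) = -1
  N: (1) − (0) + (0) = 1
So the dimensions are [M L T⁻² Θ⁻¹ N].

M: 1, L: 1, T: -2, Θ: -1, N: 1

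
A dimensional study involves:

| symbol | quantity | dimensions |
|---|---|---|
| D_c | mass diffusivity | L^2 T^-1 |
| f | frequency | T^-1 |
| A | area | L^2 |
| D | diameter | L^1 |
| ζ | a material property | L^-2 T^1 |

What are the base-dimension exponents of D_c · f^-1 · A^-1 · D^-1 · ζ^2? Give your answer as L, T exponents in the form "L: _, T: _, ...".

L: -5, T: 2

Collect each base-dimension exponent across the product:
  L: (2) − (0) − (2) − (1) + 2·(-2) = -5
  T: (-1) − (-1) − (0) − (0) + 2·(1) = 2
So the dimensions are [L⁻⁵ T²].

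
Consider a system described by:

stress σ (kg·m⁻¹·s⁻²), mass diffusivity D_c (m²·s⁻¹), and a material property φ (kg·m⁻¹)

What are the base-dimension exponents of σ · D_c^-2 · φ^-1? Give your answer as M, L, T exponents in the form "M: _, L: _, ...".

Collect each base-dimension exponent across the product:
  M: (1) − 2·(0) − (1) = 0
  L: (-1) − 2·(2) − (-1) = -4
  T: (-2) − 2·(-1) − (0) = 0
So the dimensions are [L⁻⁴].

M: 0, L: -4, T: 0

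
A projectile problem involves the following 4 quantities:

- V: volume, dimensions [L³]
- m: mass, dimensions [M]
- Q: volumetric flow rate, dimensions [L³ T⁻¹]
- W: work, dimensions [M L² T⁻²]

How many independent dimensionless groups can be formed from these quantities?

There are 4 variables and 3 base dimensions (M, L, T).
The dimension matrix has rank 3.
Independent dimensionless groups: 4 − 3 = 1.

1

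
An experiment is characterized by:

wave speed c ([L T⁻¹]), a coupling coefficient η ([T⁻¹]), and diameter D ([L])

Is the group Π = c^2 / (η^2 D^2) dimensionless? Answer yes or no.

yes

Sum the exponent of each base dimension across the product:
  L: 2·[c]_L − 2·[η]_L − 2·[D]_L = 2·(1) − 2·(0) − 2·(1) = 0
  T: 2·[c]_T − 2·[η]_T − 2·[D]_T = 2·(-1) − 2·(-1) − 2·(0) = 0
All base exponents vanish — dimensionless.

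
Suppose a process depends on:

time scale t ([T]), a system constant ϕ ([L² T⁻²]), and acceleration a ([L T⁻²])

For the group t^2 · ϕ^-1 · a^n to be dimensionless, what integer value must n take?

2

Balance the L exponent: (1)·n from a, plus 2·(0) − (2) = -2 from the rest, must sum to zero.
n − 2 = 0, so n = 2.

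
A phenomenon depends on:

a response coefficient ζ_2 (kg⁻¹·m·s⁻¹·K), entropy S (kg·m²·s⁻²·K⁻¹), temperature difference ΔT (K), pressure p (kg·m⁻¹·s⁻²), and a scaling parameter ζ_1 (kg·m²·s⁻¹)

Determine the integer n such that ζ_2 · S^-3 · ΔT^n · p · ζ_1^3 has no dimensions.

Balance the Θ exponent: (1)·n from ΔT, plus (1) − 3·(-1) + (0) + 3·(0) = 4 from the rest, must sum to zero.
n + 4 = 0, so n = -4.

-4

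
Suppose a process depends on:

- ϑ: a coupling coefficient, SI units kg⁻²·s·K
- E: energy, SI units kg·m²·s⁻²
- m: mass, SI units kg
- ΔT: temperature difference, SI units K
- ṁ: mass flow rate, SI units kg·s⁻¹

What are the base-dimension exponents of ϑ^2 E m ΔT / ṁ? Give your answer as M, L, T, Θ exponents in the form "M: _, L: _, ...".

Collect each base-dimension exponent across the product:
  M: 2·(-2) + (1) + (1) + (0) − (1) = -3
  L: 2·(0) + (2) + (0) + (0) − (0) = 2
  T: 2·(1) + (-2) + (0) + (0) − (-1) = 1
  Θ: 2·(1) + (0) + (0) + (1) − (0) = 3
So the dimensions are [M⁻³ L² T Θ³].

M: -3, L: 2, T: 1, Θ: 3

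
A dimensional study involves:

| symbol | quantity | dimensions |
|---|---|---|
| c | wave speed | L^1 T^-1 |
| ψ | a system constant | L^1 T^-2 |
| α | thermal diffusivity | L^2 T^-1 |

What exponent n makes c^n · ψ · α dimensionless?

Balance the L exponent: (1)·n from c, plus (1) + (2) = 3 from the rest, must sum to zero.
n + 3 = 0, so n = -3.

-3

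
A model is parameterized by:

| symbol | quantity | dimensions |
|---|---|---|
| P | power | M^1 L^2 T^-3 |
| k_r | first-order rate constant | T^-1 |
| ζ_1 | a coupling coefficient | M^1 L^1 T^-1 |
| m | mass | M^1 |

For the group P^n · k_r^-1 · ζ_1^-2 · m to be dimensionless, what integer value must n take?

Balance the M exponent: (1)·n from P, plus −(0) − 2·(1) + (1) = -1 from the rest, must sum to zero.
n − 1 = 0, so n = 1.

1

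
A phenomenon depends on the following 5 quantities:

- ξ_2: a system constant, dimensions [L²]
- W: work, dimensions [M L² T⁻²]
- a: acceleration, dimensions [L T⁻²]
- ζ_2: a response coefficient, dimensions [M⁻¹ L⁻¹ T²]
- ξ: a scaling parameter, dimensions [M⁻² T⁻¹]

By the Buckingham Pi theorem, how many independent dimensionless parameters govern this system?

2

There are 5 variables and 3 base dimensions (M, L, T).
The dimension matrix has rank 3.
Independent dimensionless groups: 5 − 3 = 2.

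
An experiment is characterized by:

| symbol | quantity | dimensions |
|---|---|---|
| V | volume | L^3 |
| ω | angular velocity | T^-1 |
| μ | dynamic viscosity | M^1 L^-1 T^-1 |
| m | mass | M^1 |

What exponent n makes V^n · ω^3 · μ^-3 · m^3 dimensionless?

Balance the L exponent: (3)·n from V, plus 3·(0) − 3·(-1) + 3·(0) = 3 from the rest, must sum to zero.
3n + 3 = 0, so n = -1.

-1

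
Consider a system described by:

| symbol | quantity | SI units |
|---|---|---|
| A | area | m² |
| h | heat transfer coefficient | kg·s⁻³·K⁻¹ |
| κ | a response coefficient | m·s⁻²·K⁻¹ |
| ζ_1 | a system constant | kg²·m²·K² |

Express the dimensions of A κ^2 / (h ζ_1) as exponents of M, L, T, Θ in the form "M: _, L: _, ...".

Collect each base-dimension exponent across the product:
  M: (0) − (1) + 2·(0) − (2) = -3
  L: (2) − (0) + 2·(1) − (2) = 2
  T: (0) − (-3) + 2·(-2) − (0) = -1
  Θ: (0) − (-1) + 2·(-1) − (2) = -3
So the dimensions are [M⁻³ L² T⁻¹ Θ⁻³].

M: -3, L: 2, T: -1, Θ: -3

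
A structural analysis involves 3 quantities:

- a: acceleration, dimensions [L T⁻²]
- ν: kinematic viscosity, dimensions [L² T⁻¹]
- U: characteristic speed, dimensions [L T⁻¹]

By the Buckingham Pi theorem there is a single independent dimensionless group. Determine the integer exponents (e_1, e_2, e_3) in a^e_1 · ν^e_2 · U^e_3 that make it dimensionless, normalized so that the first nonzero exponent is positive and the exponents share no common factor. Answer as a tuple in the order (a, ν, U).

L: e_1·(1) + e_2·(2) + e_3·(1) = 0
T: e_1·(-2) + e_2·(-1) + e_3·(-1) = 0
Solving this homogeneous linear system for the smallest-integer solution (first nonzero entry positive) gives (1, 1, -3).

(1, 1, -3)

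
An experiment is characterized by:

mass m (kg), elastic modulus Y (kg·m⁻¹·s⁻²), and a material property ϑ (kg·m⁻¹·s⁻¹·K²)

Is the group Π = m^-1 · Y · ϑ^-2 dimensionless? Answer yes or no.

no

Sum the exponent of each base dimension across the product:
  M: −[m]_M + [Y]_M − 2·[ϑ]_M = −(1) + (1) − 2·(1) = -2
  L: −[m]_L + [Y]_L − 2·[ϑ]_L = −(0) + (-1) − 2·(-1) = 1
  T: −[m]_T + [Y]_T − 2·[ϑ]_T = −(0) + (-2) − 2·(-1) = 0
  Θ: −[m]_Θ + [Y]_Θ − 2·[ϑ]_Θ = −(0) + (0) − 2·(2) = -4
Net dimensions [M⁻² L Θ⁻⁴] ≠ [1] — not dimensionless.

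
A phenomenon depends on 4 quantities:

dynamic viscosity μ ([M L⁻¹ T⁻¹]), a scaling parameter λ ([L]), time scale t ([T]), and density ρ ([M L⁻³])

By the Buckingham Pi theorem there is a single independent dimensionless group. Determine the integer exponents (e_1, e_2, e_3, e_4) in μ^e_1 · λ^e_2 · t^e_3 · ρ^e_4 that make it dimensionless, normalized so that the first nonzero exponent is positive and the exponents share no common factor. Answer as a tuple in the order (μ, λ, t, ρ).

M: e_1·(1) + e_2·(0) + e_3·(0) + e_4·(1) = 0
L: e_1·(-1) + e_2·(1) + e_3·(0) + e_4·(-3) = 0
T: e_1·(-1) + e_2·(0) + e_3·(1) + e_4·(0) = 0
Solving this homogeneous linear system for the smallest-integer solution (first nonzero entry positive) gives (1, -2, 1, -1).

(1, -2, 1, -1)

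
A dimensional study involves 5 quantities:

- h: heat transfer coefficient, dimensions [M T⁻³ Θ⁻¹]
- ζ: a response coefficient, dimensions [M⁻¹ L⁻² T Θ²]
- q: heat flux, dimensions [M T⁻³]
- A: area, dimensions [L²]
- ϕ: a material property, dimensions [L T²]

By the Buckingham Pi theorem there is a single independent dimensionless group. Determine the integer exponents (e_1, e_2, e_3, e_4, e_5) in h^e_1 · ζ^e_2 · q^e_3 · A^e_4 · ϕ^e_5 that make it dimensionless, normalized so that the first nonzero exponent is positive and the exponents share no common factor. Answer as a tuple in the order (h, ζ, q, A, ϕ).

(4, 2, -2, 1, 2)

M: e_1·(1) + e_2·(-1) + e_3·(1) + e_4·(0) + e_5·(0) = 0
L: e_1·(0) + e_2·(-2) + e_3·(0) + e_4·(2) + e_5·(1) = 0
T: e_1·(-3) + e_2·(1) + e_3·(-3) + e_4·(0) + e_5·(2) = 0
Θ: e_1·(-1) + e_2·(2) + e_3·(0) + e_4·(0) + e_5·(0) = 0
Solving this homogeneous linear system for the smallest-integer solution (first nonzero entry positive) gives (4, 2, -2, 1, 2).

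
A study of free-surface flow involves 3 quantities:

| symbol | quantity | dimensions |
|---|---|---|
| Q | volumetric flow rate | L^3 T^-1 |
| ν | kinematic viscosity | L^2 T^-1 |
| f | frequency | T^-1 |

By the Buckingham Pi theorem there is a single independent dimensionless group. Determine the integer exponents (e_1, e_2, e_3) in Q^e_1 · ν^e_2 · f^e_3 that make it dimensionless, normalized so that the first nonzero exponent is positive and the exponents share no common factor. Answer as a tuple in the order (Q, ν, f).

L: e_1·(3) + e_2·(2) + e_3·(0) = 0
T: e_1·(-1) + e_2·(-1) + e_3·(-1) = 0
Solving this homogeneous linear system for the smallest-integer solution (first nonzero entry positive) gives (2, -3, 1).

(2, -3, 1)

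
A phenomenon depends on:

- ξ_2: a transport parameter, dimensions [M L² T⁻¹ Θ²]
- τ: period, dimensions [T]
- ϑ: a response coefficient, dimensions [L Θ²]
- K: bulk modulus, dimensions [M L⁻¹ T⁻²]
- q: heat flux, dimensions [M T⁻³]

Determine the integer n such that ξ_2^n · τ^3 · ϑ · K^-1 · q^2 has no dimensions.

-1

Balance the M exponent: (1)·n from ξ_2, plus 3·(0) + (0) − (1) + 2·(1) = 1 from the rest, must sum to zero.
n + 1 = 0, so n = -1.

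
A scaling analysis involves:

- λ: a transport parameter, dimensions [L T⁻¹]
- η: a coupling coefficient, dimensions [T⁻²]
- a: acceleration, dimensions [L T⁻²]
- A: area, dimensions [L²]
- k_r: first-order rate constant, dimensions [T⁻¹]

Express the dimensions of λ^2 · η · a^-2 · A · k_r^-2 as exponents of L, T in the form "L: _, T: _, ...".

Collect each base-dimension exponent across the product:
  L: 2·(1) + (0) − 2·(1) + (2) − 2·(0) = 2
  T: 2·(-1) + (-2) − 2·(-2) + (0) − 2·(-1) = 2
So the dimensions are [L² T²].

L: 2, T: 2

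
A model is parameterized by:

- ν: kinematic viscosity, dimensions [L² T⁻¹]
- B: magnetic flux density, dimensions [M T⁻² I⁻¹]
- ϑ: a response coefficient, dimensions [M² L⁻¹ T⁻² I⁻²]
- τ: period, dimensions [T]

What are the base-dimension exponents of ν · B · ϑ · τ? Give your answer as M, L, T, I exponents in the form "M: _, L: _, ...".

Collect each base-dimension exponent across the product:
  M: (0) + (1) + (2) + (0) = 3
  L: (2) + (0) + (-1) + (0) = 1
  T: (-1) + (-2) + (-2) + (1) = -4
  I: (0) + (-1) + (-2) + (0) = -3
So the dimensions are [M³ L T⁻⁴ I⁻³].

M: 3, L: 1, T: -4, I: -3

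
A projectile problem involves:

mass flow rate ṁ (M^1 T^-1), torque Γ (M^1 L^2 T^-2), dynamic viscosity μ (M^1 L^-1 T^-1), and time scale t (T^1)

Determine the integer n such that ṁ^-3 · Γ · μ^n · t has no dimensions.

Balance the M exponent: (1)·n from μ, plus −3·(1) + (1) + (0) = -2 from the rest, must sum to zero.
n − 2 = 0, so n = 2.

2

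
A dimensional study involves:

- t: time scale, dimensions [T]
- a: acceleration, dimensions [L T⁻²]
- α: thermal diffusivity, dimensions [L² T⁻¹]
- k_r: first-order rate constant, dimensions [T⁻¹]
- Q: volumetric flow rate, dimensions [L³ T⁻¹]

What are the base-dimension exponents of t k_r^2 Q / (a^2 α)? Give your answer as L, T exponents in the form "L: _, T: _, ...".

Collect each base-dimension exponent across the product:
  L: (0) − 2·(1) − (2) + 2·(0) + (3) = -1
  T: (1) − 2·(-2) − (-1) + 2·(-1) + (-1) = 3
So the dimensions are [L⁻¹ T³].

L: -1, T: 3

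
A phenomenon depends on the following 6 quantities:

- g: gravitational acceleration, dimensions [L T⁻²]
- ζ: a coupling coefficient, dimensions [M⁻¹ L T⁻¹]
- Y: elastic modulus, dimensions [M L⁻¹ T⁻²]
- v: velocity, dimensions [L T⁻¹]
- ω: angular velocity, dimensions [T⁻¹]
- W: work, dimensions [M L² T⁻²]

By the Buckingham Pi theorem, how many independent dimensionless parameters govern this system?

There are 6 variables and 3 base dimensions (M, L, T).
The dimension matrix has rank 3.
Independent dimensionless groups: 6 − 3 = 3.

3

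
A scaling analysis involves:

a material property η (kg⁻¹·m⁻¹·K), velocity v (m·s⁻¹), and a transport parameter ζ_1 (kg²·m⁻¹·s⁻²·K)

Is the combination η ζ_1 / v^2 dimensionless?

Sum the exponent of each base dimension across the product:
  M: [η]_M − 2·[v]_M + [ζ_1]_M = (-1) − 2·(0) + (2) = 1
  L: [η]_L − 2·[v]_L + [ζ_1]_L = (-1) − 2·(1) + (-1) = -4
  T: [η]_T − 2·[v]_T + [ζ_1]_T = (0) − 2·(-1) + (-2) = 0
  Θ: [η]_Θ − 2·[v]_Θ + [ζ_1]_Θ = (1) − 2·(0) + (1) = 2
Net dimensions [M L⁻⁴ Θ²] ≠ [1] — not dimensionless.

no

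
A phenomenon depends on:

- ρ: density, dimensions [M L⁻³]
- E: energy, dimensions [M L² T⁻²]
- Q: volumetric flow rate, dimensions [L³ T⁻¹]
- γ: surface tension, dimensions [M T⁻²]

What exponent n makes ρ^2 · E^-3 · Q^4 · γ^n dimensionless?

1

Balance the M exponent: (1)·n from γ, plus 2·(1) − 3·(1) + 4·(0) = -1 from the rest, must sum to zero.
n − 1 = 0, so n = 1.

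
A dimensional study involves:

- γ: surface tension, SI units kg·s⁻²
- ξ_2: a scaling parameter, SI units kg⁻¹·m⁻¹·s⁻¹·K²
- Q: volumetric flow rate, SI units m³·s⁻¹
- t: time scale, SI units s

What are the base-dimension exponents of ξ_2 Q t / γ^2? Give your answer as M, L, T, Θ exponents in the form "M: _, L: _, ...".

Collect each base-dimension exponent across the product:
  M: −2·(1) + (-1) + (0) + (0) = -3
  L: −2·(0) + (-1) + (3) + (0) = 2
  T: −2·(-2) + (-1) + (-1) + (1) = 3
  Θ: −2·(0) + (2) + (0) + (0) = 2
So the dimensions are [M⁻³ L² T³ Θ²].

M: -3, L: 2, T: 3, Θ: 2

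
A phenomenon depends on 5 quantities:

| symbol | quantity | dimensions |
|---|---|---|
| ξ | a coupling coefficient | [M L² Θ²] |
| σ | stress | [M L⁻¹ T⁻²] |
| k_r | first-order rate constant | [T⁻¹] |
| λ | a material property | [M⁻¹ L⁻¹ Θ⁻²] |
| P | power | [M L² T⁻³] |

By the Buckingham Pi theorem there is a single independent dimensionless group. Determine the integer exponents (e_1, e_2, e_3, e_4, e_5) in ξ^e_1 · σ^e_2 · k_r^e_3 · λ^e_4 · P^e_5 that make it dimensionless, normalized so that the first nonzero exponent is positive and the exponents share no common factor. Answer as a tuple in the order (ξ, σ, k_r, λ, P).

M: e_1·(1) + e_2·(1) + e_3·(0) + e_4·(-1) + e_5·(1) = 0
L: e_1·(2) + e_2·(-1) + e_3·(0) + e_4·(-1) + e_5·(2) = 0
T: e_1·(0) + e_2·(-2) + e_3·(-1) + e_4·(0) + e_5·(-3) = 0
Θ: e_1·(2) + e_2·(0) + e_3·(0) + e_4·(-2) + e_5·(0) = 0
Solving this homogeneous linear system for the smallest-integer solution (first nonzero entry positive) gives (3, 1, 1, 3, -1).

(3, 1, 1, 3, -1)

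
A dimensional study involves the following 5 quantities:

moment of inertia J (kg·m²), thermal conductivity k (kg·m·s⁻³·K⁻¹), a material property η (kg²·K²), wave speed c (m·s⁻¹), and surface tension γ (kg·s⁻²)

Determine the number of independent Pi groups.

There are 5 variables and 4 base dimensions (M, L, T, Θ).
The dimension matrix has rank 4.
Independent dimensionless groups: 5 − 4 = 1.

1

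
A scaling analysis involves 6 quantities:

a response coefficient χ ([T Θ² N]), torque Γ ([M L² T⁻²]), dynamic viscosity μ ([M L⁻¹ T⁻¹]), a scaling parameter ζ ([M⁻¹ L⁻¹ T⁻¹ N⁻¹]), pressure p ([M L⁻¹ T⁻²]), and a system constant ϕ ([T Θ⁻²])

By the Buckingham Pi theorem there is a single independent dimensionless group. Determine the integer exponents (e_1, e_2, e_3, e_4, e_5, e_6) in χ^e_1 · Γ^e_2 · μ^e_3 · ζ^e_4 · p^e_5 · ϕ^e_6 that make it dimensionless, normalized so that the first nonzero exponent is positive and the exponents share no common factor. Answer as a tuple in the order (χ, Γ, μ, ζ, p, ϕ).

(3, 2, 3, 3, -2, 3)

M: e_1·(0) + e_2·(1) + e_3·(1) + e_4·(-1) + e_5·(1) + e_6·(0) = 0
L: e_1·(0) + e_2·(2) + e_3·(-1) + e_4·(-1) + e_5·(-1) + e_6·(0) = 0
T: e_1·(1) + e_2·(-2) + e_3·(-1) + e_4·(-1) + e_5·(-2) + e_6·(1) = 0
Θ: e_1·(2) + e_2·(0) + e_3·(0) + e_4·(0) + e_5·(0) + e_6·(-2) = 0
N: e_1·(1) + e_2·(0) + e_3·(0) + e_4·(-1) + e_5·(0) + e_6·(0) = 0
Solving this homogeneous linear system for the smallest-integer solution (first nonzero entry positive) gives (3, 2, 3, 3, -2, 3).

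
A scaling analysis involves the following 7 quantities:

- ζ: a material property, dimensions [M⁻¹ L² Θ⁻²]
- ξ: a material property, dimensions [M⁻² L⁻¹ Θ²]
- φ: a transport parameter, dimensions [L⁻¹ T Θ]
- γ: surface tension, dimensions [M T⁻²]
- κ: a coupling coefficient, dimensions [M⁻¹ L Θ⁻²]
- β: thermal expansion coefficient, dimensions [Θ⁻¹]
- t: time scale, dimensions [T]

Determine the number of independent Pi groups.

3

There are 7 variables and 4 base dimensions (M, L, T, Θ).
The dimension matrix has rank 4.
Independent dimensionless groups: 7 − 4 = 3.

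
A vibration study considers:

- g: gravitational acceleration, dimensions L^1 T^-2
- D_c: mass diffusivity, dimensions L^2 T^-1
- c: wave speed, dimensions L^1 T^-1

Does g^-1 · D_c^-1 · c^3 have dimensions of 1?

yes

Sum the exponent of each base dimension across the product:
  M: −[g]_M − [D_c]_M + 3·[c]_M = −(0) − (0) + 3·(0) = 0
  L: −[g]_L − [D_c]_L + 3·[c]_L = −(1) − (2) + 3·(1) = 0
  T: −[g]_T − [D_c]_T + 3·[c]_T = −(-2) − (-1) + 3·(-1) = 0
All base exponents vanish — dimensionless.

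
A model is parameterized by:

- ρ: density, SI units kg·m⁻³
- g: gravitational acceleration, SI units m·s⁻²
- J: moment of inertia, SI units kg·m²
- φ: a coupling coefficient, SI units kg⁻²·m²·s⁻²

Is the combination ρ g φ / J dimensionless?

no

Sum the exponent of each base dimension across the product:
  M: [ρ]_M + [g]_M − [J]_M + [φ]_M = (1) + (0) − (1) + (-2) = -2
  L: [ρ]_L + [g]_L − [J]_L + [φ]_L = (-3) + (1) − (2) + (2) = -2
  T: [ρ]_T + [g]_T − [J]_T + [φ]_T = (0) + (-2) − (0) + (-2) = -4
Net dimensions [M⁻² L⁻² T⁻⁴] ≠ [1] — not dimensionless.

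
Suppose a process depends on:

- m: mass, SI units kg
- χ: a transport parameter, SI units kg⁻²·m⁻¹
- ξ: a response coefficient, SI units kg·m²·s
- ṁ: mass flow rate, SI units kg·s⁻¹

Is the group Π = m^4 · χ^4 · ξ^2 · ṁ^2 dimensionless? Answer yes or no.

yes

Sum the exponent of each base dimension across the product:
  M: 4·[m]_M + 4·[χ]_M + 2·[ξ]_M + 2·[ṁ]_M = 4·(1) + 4·(-2) + 2·(1) + 2·(1) = 0
  L: 4·[m]_L + 4·[χ]_L + 2·[ξ]_L + 2·[ṁ]_L = 4·(0) + 4·(-1) + 2·(2) + 2·(0) = 0
  T: 4·[m]_T + 4·[χ]_T + 2·[ξ]_T + 2·[ṁ]_T = 4·(0) + 4·(0) + 2·(1) + 2·(-1) = 0
All base exponents vanish — dimensionless.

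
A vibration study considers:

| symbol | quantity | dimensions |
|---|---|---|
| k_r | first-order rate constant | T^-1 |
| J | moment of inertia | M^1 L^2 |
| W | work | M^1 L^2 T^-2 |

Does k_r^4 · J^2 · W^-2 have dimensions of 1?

yes

Sum the exponent of each base dimension across the product:
  M: 4·[k_r]_M + 2·[J]_M − 2·[W]_M = 4·(0) + 2·(1) − 2·(1) = 0
  L: 4·[k_r]_L + 2·[J]_L − 2·[W]_L = 4·(0) + 2·(2) − 2·(2) = 0
  T: 4·[k_r]_T + 2·[J]_T − 2·[W]_T = 4·(-1) + 2·(0) − 2·(-2) = 0
All base exponents vanish — dimensionless.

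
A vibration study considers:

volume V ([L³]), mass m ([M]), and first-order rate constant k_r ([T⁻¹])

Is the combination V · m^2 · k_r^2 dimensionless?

Sum the exponent of each base dimension across the product:
  M: [V]_M + 2·[m]_M + 2·[k_r]_M = (0) + 2·(1) + 2·(0) = 2
  L: [V]_L + 2·[m]_L + 2·[k_r]_L = (3) + 2·(0) + 2·(0) = 3
  T: [V]_T + 2·[m]_T + 2·[k_r]_T = (0) + 2·(0) + 2·(-1) = -2
Net dimensions [M² L³ T⁻²] ≠ [1] — not dimensionless.

no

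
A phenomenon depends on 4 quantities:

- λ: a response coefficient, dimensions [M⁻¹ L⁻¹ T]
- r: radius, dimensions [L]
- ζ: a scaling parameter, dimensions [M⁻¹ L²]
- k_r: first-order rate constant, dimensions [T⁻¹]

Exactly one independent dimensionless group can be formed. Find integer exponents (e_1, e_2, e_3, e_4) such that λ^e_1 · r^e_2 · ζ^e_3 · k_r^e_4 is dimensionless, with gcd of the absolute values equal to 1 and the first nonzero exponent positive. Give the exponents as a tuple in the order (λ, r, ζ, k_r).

M: e_1·(-1) + e_2·(0) + e_3·(-1) + e_4·(0) = 0
L: e_1·(-1) + e_2·(1) + e_3·(2) + e_4·(0) = 0
T: e_1·(1) + e_2·(0) + e_3·(0) + e_4·(-1) = 0
Solving this homogeneous linear system for the smallest-integer solution (first nonzero entry positive) gives (1, 3, -1, 1).

(1, 3, -1, 1)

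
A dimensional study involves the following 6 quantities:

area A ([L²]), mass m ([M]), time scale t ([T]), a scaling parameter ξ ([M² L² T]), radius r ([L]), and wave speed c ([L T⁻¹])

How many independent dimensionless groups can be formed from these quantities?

There are 6 variables and 3 base dimensions (M, L, T).
The dimension matrix has rank 3.
Independent dimensionless groups: 6 − 3 = 3.

3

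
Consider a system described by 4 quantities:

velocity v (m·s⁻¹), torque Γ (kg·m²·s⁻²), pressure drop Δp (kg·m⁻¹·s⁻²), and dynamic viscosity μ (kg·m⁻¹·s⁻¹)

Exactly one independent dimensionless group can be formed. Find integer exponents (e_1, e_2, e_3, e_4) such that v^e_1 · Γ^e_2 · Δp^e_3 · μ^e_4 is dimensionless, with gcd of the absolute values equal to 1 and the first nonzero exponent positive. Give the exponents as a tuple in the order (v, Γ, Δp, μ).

(3, -1, -2, 3)

M: e_1·(0) + e_2·(1) + e_3·(1) + e_4·(1) = 0
L: e_1·(1) + e_2·(2) + e_3·(-1) + e_4·(-1) = 0
T: e_1·(-1) + e_2·(-2) + e_3·(-2) + e_4·(-1) = 0
Solving this homogeneous linear system for the smallest-integer solution (first nonzero entry positive) gives (3, -1, -2, 3).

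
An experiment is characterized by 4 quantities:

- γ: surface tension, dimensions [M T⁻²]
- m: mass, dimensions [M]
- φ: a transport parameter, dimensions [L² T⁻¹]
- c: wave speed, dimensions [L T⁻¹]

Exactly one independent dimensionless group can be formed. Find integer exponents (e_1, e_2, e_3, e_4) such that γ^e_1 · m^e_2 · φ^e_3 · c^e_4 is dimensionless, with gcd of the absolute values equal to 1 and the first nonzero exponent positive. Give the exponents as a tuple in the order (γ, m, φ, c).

M: e_1·(1) + e_2·(1) + e_3·(0) + e_4·(0) = 0
L: e_1·(0) + e_2·(0) + e_3·(2) + e_4·(1) = 0
T: e_1·(-2) + e_2·(0) + e_3·(-1) + e_4·(-1) = 0
Solving this homogeneous linear system for the smallest-integer solution (first nonzero entry positive) gives (1, -1, 2, -4).

(1, -1, 2, -4)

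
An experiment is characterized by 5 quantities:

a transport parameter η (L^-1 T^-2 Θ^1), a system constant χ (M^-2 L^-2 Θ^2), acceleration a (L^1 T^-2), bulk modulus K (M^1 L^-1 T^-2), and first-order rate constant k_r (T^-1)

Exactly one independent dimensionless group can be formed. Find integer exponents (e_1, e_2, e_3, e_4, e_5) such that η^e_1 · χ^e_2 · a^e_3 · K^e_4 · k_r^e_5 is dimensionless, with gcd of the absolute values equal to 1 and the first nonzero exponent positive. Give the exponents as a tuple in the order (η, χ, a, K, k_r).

M: e_1·(0) + e_2·(-2) + e_3·(0) + e_4·(1) + e_5·(0) = 0
L: e_1·(-1) + e_2·(-2) + e_3·(1) + e_4·(-1) + e_5·(0) = 0
T: e_1·(-2) + e_2·(0) + e_3·(-2) + e_4·(-2) + e_5·(-1) = 0
Θ: e_1·(1) + e_2·(2) + e_3·(0) + e_4·(0) + e_5·(0) = 0
Solving this homogeneous linear system for the smallest-integer solution (first nonzero entry positive) gives (2, -1, -2, -2, 4).

(2, -1, -2, -2, 4)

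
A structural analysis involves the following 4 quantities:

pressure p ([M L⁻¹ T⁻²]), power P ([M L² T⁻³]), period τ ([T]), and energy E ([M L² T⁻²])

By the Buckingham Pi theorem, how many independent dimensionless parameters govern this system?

1

There are 4 variables and 3 base dimensions (M, L, T).
The dimension matrix has rank 3.
Independent dimensionless groups: 4 − 3 = 1.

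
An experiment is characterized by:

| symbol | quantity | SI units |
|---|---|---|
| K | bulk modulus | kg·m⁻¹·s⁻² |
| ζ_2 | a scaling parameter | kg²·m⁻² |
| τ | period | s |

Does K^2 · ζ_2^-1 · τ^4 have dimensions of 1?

Sum the exponent of each base dimension across the product:
  M: 2·[K]_M − [ζ_2]_M + 4·[τ]_M = 2·(1) − (2) + 4·(0) = 0
  L: 2·[K]_L − [ζ_2]_L + 4·[τ]_L = 2·(-1) − (-2) + 4·(0) = 0
  T: 2·[K]_T − [ζ_2]_T + 4·[τ]_T = 2·(-2) − (0) + 4·(1) = 0
All base exponents vanish — dimensionless.

yes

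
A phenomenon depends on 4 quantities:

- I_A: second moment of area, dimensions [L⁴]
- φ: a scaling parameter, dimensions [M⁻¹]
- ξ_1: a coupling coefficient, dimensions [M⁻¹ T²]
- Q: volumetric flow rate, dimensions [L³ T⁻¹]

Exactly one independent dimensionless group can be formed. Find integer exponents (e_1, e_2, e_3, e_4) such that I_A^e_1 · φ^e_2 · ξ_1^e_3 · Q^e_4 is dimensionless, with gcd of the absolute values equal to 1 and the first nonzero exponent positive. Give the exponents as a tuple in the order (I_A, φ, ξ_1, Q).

(3, 2, -2, -4)

M: e_1·(0) + e_2·(-1) + e_3·(-1) + e_4·(0) = 0
L: e_1·(4) + e_2·(0) + e_3·(0) + e_4·(3) = 0
T: e_1·(0) + e_2·(0) + e_3·(2) + e_4·(-1) = 0
Solving this homogeneous linear system for the smallest-integer solution (first nonzero entry positive) gives (3, 2, -2, -4).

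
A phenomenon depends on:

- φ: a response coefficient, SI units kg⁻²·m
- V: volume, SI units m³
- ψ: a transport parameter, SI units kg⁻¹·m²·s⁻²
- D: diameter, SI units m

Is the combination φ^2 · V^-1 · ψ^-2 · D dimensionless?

Sum the exponent of each base dimension across the product:
  M: 2·[φ]_M − [V]_M − 2·[ψ]_M + [D]_M = 2·(-2) − (0) − 2·(-1) + (0) = -2
  L: 2·[φ]_L − [V]_L − 2·[ψ]_L + [D]_L = 2·(1) − (3) − 2·(2) + (1) = -4
  T: 2·[φ]_T − [V]_T − 2·[ψ]_T + [D]_T = 2·(0) − (0) − 2·(-2) + (0) = 4
Net dimensions [M⁻² L⁻⁴ T⁴] ≠ [1] — not dimensionless.

no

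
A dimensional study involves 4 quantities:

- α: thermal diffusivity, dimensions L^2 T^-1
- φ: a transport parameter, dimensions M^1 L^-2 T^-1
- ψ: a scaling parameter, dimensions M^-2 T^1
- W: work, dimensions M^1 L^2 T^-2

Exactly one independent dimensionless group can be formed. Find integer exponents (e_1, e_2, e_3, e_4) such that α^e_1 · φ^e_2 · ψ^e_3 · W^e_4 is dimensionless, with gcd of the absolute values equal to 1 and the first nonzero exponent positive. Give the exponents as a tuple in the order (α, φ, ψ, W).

M: e_1·(0) + e_2·(1) + e_3·(-2) + e_4·(1) = 0
L: e_1·(2) + e_2·(-2) + e_3·(0) + e_4·(2) = 0
T: e_1·(-1) + e_2·(-1) + e_3·(1) + e_4·(-2) = 0
Solving this homogeneous linear system for the smallest-integer solution (first nonzero entry positive) gives (4, 1, -1, -3).

(4, 1, -1, -3)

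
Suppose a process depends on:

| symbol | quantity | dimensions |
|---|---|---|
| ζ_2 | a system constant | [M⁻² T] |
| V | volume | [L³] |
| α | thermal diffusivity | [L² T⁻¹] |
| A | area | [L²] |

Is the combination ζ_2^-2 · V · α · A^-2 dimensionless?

Sum the exponent of each base dimension across the product:
  M: −2·[ζ_2]_M + [V]_M + [α]_M − 2·[A]_M = −2·(-2) + (0) + (0) − 2·(0) = 4
  L: −2·[ζ_2]_L + [V]_L + [α]_L − 2·[A]_L = −2·(0) + (3) + (2) − 2·(2) = 1
  T: −2·[ζ_2]_T + [V]_T + [α]_T − 2·[A]_T = −2·(1) + (0) + (-1) − 2·(0) = -3
Net dimensions [M⁴ L T⁻³] ≠ [1] — not dimensionless.

no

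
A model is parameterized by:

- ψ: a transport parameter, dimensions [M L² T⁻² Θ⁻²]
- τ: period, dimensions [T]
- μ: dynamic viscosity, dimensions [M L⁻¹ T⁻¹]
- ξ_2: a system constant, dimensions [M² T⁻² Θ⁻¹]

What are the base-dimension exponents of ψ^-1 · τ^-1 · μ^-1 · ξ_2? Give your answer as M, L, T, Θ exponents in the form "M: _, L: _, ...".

Collect each base-dimension exponent across the product:
  M: −(1) − (0) − (1) + (2) = 0
  L: −(2) − (0) − (-1) + (0) = -1
  T: −(-2) − (1) − (-1) + (-2) = 0
  Θ: −(-2) − (0) − (0) + (-1) = 1
So the dimensions are [L⁻¹ Θ].

M: 0, L: -1, T: 0, Θ: 1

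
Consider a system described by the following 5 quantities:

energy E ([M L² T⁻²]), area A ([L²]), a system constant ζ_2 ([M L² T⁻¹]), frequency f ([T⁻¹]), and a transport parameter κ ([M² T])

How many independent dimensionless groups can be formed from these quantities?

There are 5 variables and 3 base dimensions (M, L, T).
The dimension matrix has rank 3.
Independent dimensionless groups: 5 − 3 = 2.

2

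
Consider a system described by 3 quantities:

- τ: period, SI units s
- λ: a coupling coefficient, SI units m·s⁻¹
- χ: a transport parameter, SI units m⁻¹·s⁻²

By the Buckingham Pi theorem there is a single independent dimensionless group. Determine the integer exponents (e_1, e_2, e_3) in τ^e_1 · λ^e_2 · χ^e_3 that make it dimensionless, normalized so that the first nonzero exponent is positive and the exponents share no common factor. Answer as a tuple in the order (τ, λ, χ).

L: e_1·(0) + e_2·(1) + e_3·(-1) = 0
T: e_1·(1) + e_2·(-1) + e_3·(-2) = 0
Solving this homogeneous linear system for the smallest-integer solution (first nonzero entry positive) gives (3, 1, 1).

(3, 1, 1)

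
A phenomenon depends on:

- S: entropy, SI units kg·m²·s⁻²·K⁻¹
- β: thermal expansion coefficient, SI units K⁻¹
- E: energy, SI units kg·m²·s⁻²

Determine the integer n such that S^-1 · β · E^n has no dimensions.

1

Balance the M exponent: (1)·n from E, plus −(1) + (0) = -1 from the rest, must sum to zero.
n − 1 = 0, so n = 1.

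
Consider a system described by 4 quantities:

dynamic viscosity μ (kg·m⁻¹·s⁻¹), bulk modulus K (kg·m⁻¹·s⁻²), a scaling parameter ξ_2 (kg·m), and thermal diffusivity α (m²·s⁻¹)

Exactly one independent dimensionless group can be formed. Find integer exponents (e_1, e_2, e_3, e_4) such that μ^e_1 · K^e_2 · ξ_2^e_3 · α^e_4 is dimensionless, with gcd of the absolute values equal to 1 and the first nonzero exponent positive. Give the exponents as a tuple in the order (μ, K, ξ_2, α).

M: e_1·(1) + e_2·(1) + e_3·(1) + e_4·(0) = 0
L: e_1·(-1) + e_2·(-1) + e_3·(1) + e_4·(2) = 0
T: e_1·(-1) + e_2·(-2) + e_3·(0) + e_4·(-1) = 0
Solving this homogeneous linear system for the smallest-integer solution (first nonzero entry positive) gives (3, -2, -1, 1).

(3, -2, -1, 1)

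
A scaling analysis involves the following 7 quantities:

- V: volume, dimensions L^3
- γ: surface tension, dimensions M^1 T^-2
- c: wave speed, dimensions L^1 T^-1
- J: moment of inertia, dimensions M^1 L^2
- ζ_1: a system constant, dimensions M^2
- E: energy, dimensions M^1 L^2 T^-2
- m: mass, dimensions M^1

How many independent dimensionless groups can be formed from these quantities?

There are 7 variables and 3 base dimensions (M, L, T).
The dimension matrix has rank 3.
Independent dimensionless groups: 7 − 3 = 4.

4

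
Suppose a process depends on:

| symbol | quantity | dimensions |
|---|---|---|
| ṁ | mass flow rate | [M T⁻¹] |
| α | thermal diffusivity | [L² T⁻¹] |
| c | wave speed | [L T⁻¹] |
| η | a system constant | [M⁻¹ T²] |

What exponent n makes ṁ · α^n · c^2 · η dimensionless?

-1

Balance the L exponent: (2)·n from α, plus (0) + 2·(1) + (0) = 2 from the rest, must sum to zero.
2n + 2 = 0, so n = -1.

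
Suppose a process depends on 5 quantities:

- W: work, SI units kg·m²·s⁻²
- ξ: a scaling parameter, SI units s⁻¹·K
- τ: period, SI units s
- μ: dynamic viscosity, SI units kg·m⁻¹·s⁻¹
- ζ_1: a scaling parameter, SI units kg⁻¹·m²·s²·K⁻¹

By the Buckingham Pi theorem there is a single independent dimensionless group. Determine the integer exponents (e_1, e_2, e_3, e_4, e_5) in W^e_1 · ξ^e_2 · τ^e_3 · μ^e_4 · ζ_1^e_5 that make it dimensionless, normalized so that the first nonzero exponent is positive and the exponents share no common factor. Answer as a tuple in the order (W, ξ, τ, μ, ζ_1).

(1, -3, 1, -4, -3)

M: e_1·(1) + e_2·(0) + e_3·(0) + e_4·(1) + e_5·(-1) = 0
L: e_1·(2) + e_2·(0) + e_3·(0) + e_4·(-1) + e_5·(2) = 0
T: e_1·(-2) + e_2·(-1) + e_3·(1) + e_4·(-1) + e_5·(2) = 0
Θ: e_1·(0) + e_2·(1) + e_3·(0) + e_4·(0) + e_5·(-1) = 0
Solving this homogeneous linear system for the smallest-integer solution (first nonzero entry positive) gives (1, -3, 1, -4, -3).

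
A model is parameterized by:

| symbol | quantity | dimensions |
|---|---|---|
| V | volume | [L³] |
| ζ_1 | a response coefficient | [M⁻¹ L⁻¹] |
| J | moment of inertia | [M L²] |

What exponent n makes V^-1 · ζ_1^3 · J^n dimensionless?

3

Balance the M exponent: (1)·n from J, plus −(0) + 3·(-1) = -3 from the rest, must sum to zero.
n − 3 = 0, so n = 3.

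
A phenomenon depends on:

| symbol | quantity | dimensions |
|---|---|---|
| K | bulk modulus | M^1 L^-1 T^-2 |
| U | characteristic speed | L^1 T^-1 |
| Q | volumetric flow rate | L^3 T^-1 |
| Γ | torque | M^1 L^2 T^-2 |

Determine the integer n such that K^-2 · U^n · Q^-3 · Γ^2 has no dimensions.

Balance the L exponent: (1)·n from U, plus −2·(-1) − 3·(3) + 2·(2) = -3 from the rest, must sum to zero.
n − 3 = 0, so n = 3.

3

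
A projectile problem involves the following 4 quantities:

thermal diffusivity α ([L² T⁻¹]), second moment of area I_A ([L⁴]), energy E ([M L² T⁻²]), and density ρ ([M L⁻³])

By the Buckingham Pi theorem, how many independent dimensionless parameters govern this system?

1

There are 4 variables and 3 base dimensions (M, L, T).
The dimension matrix has rank 3.
Independent dimensionless groups: 4 − 3 = 1.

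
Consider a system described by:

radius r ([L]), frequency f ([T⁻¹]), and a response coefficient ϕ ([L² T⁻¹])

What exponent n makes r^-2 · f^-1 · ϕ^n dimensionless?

Balance the L exponent: (2)·n from ϕ, plus −2·(1) − (0) = -2 from the rest, must sum to zero.
2n − 2 = 0, so n = 1.

1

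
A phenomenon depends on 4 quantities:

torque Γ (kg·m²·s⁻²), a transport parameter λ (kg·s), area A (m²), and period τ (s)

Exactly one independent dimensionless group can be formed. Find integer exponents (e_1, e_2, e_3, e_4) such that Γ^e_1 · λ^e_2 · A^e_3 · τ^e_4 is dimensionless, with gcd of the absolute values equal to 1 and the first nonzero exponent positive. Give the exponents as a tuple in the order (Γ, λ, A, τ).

M: e_1·(1) + e_2·(1) + e_3·(0) + e_4·(0) = 0
L: e_1·(2) + e_2·(0) + e_3·(2) + e_4·(0) = 0
T: e_1·(-2) + e_2·(1) + e_3·(0) + e_4·(1) = 0
Solving this homogeneous linear system for the smallest-integer solution (first nonzero entry positive) gives (1, -1, -1, 3).

(1, -1, -1, 3)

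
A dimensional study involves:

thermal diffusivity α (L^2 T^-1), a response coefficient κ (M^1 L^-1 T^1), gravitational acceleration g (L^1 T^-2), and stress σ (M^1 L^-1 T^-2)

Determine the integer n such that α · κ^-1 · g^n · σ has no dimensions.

Balance the L exponent: (1)·n from g, plus (2) − (-1) + (-1) = 2 from the rest, must sum to zero.
n + 2 = 0, so n = -2.

-2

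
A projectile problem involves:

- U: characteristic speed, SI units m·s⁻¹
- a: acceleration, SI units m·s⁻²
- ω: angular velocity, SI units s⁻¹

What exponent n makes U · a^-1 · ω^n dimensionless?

1

Balance the T exponent: (-1)·n from ω, plus (-1) − (-2) = 1 from the rest, must sum to zero.
−n + 1 = 0, so n = 1.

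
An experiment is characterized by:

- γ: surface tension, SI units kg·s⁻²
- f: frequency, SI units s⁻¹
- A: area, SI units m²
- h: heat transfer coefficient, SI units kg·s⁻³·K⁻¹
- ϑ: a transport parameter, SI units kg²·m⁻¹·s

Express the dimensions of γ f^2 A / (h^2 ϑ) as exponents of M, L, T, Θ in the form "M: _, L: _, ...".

Collect each base-dimension exponent across the product:
  M: (1) + 2·(0) + (0) − 2·(1) − (2) = -3
  L: (0) + 2·(0) + (2) − 2·(0) − (-1) = 3
  T: (-2) + 2·(-1) + (0) − 2·(-3) − (1) = 1
  Θ: (0) + 2·(0) + (0) − 2·(-1) − (0) = 2
So the dimensions are [M⁻³ L³ T Θ²].

M: -3, L: 3, T: 1, Θ: 2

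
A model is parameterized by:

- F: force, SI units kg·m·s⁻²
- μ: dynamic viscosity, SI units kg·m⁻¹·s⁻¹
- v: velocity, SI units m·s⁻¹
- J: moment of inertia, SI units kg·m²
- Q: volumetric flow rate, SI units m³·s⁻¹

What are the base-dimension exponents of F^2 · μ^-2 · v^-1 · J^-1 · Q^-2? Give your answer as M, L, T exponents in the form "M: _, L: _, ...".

M: -1, L: -5, T: 1

Collect each base-dimension exponent across the product:
  M: 2·(1) − 2·(1) − (0) − (1) − 2·(0) = -1
  L: 2·(1) − 2·(-1) − (1) − (2) − 2·(3) = -5
  T: 2·(-2) − 2·(-1) − (-1) − (0) − 2·(-1) = 1
So the dimensions are [M⁻¹ L⁻⁵ T].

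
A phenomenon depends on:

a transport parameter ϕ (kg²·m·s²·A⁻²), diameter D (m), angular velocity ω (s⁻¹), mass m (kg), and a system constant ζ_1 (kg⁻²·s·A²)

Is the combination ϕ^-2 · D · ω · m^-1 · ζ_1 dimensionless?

Sum the exponent of each base dimension across the product:
  M: −2·[ϕ]_M + [D]_M + [ω]_M − [m]_M + [ζ_1]_M = −2·(2) + (0) + (0) − (1) + (-2) = -7
  L: −2·[ϕ]_L + [D]_L + [ω]_L − [m]_L + [ζ_1]_L = −2·(1) + (1) + (0) − (0) + (0) = -1
  T: −2·[ϕ]_T + [D]_T + [ω]_T − [m]_T + [ζ_1]_T = −2·(2) + (0) + (-1) − (0) + (1) = -4
  I: −2·[ϕ]_I + [D]_I + [ω]_I − [m]_I + [ζ_1]_I = −2·(-2) + (0) + (0) − (0) + (2) = 6
Net dimensions [M⁻⁷ L⁻¹ T⁻⁴ I⁶] ≠ [1] — not dimensionless.

no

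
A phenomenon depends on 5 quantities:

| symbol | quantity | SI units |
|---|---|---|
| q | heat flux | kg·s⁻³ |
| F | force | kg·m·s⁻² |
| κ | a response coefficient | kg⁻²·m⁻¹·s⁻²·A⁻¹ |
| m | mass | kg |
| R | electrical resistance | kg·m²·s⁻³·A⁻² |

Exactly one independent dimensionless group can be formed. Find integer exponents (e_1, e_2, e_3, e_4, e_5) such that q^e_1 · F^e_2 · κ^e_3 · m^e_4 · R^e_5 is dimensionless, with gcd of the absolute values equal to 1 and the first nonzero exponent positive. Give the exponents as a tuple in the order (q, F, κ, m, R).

(3, -4, -2, -4, 1)

M: e_1·(1) + e_2·(1) + e_3·(-2) + e_4·(1) + e_5·(1) = 0
L: e_1·(0) + e_2·(1) + e_3·(-1) + e_4·(0) + e_5·(2) = 0
T: e_1·(-3) + e_2·(-2) + e_3·(-2) + e_4·(0) + e_5·(-3) = 0
I: e_1·(0) + e_2·(0) + e_3·(-1) + e_4·(0) + e_5·(-2) = 0
Solving this homogeneous linear system for the smallest-integer solution (first nonzero entry positive) gives (3, -4, -2, -4, 1).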